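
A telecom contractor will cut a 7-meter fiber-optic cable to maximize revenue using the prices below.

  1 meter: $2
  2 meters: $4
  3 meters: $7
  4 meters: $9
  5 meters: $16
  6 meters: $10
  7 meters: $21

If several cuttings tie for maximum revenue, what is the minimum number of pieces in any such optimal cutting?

1

Build r[k] bottom-up: r[k] = max over allowed piece i of (p[i] + r[k−i]).
r[1] = 2
r[2] = max(2+2, 4+0) = 4
r[3] = max(2+4, 4+2, 7+0) = 7
r[4] = max(2+7, 4+4, 7+2, 9+0) = 9
r[5] = max(2+9, 4+7, 7+4, 9+2, 16+0) = 16
r[6] = max(2+16, 4+9, 7+7, 9+4, 16+2, 10+0) = 18
r[7] = max(2+18, 4+16, 7+9, …, 10+2, 21+0) = 21
Maximum revenue is $21.
Now minimize piece count subject to staying optimal: for each k, pieces[k] = 1 + min over i with p[i]+r[k−i]=r[k] of pieces[k−i].
pieces[4] = 1
pieces[5] = 1
pieces[6] = 2
pieces[7] = 1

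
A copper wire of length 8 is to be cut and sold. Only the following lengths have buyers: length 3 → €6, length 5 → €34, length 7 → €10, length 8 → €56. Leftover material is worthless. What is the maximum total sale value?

Build r[k] bottom-up: r[k] = max over allowed piece i of (p[i] + r[k−i]).
r[1] = 0
r[2] = 0
r[3] = 6
r[4] = 6
r[5] = max(6+0, 34+0) = 34
r[6] = max(6+6, 34+0) = 34
r[7] = max(6+6, 34+0, 10+0) = 34
r[8] = max(6+34, 34+6, 10+0, 56+0) = 56
One optimal cutting: 8 → €56.

56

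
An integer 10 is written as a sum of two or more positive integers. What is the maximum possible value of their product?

36

Define m[k] = max over 1≤i<k of i · max(k−i, m[k−i]); the inner max lets the remainder stay uncut if that's better.
Small cases: m[2]=1, m[3]=2.
m[4] = 2·max(2,1) = 2·2 = 4
m[5] = 2·max(3,2) = 2·3 = 6
m[6] = 3·max(3,2) = 3·3 = 9
m[7] = 2·max(5,6) = 2·6 = 12
m[8] = 2·max(6,9) = 2·9 = 18
m[9] = 3·max(6,9) = 3·9 = 27
m[10] = 2·max(8,18) = 2·18 = 36
One optimal split: 3 + 3 + 2 + 2; product 3·3·2·2 = 36.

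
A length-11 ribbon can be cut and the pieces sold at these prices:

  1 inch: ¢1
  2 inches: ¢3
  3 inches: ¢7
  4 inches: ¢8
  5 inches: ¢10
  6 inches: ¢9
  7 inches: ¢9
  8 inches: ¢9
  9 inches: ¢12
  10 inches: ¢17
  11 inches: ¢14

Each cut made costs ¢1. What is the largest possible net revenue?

22

Build v[k] bottom-up: v[k] = max over allowed piece i of (p[i] + v[k−i]) − 1 per cut.
v[1] = 1
v[2] = max(1+1-1, 3+0) = 3
v[3] = max(1+3-1, 3+1-1, 7+0) = 7
v[4] = max(1+7-1, 3+3-1, 7+1-1, 8+0) = 8
v[5] = max(1+8-1, 3+7-1, 7+3-1, 8+1-1, 10+0) = 10
v[6] = max(1+10-1, 3+8-1, 7+7-1, 8+3-1, 10+1-1, 9+0) = 13
v[7] = max(1+13-1, 3+10-1, 7+8-1, …, 9+1-1, 9+0) = 14
v[8] = max(1+14-1, 3+13-1, 7+10-1, …, 9+1-1, 9+0) = 16
v[9] = max(1+16-1, 3+14-1, 7+13-1, …, 9+1-1, 12+0) = 19
v[10] = max(1+19-1, 3+16-1, 7+14-1, …, 12+1-1, 17+0) = 20
v[11] = max(1+20-1, 3+19-1, 7+16-1, …, 17+1-1, 14+0) = 22
One optimal plan: pieces 5 + 3 + 3 (2 cuts) → ¢24 − ¢2 = ¢22.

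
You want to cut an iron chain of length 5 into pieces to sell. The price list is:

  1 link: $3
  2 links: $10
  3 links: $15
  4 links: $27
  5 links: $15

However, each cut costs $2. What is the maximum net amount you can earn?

28

Build net[k] bottom-up: net[k] = max over allowed piece i of (p[i] + net[k−i]) − 2 per cut.
net[1] = 3
net[2] = 10
net[3] = 15
net[4] = 27
net[5] = 28  (first piece 1, then net[4]=27)
One optimal plan: pieces 4 + 1 (1 cut) → $30 − $2 = $28.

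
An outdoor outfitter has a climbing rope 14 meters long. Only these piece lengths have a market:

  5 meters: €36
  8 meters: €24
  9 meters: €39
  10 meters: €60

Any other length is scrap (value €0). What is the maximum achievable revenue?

75

Consider every possible first cut. best[k] is the best of p[i]+best[k−i] over all sellable i≤k.
best[1] = 0
best[2] = 0
best[3] = 0
best[4] = 0
best[5] = 36
best[6] = 36
best[7] = 36
best[8] = 36
best[9] = 39
best[10] = 72  (first piece 5, then best[5]=36)
best[11] = 72
best[12] = 72
best[13] = 72
best[14] = 75  (first piece 5, then best[9]=39)
One optimal cutting: 9 + 5 → €75.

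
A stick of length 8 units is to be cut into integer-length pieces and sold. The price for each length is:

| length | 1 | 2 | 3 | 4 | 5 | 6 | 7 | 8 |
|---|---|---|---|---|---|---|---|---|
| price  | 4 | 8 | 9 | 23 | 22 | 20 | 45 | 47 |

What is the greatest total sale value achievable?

Consider every possible first cut. R[k] is the best of p[i]+R[k−i] over all sellable i≤k.
R[1] = 4
R[2] = max(4+4, 8+0) = 8
R[3] = max(4+8, 8+4, 9+0) = 12
R[4] = max(4+12, 8+8, 9+4, 23+0) = 23
R[5] = max(4+23, 8+12, 9+8, 23+4, 22+0) = 27
R[6] = max(4+27, 8+23, 9+12, 23+8, 22+4, 20+0) = 31
R[7] = max(4+31, 8+27, 9+23, …, 20+4, 45+0) = 45
R[8] = max(4+45, 8+31, 9+27, …, 45+4, 47+0) = 49
One optimal cutting: 7 + 1 → 45 + 4 = 49.

49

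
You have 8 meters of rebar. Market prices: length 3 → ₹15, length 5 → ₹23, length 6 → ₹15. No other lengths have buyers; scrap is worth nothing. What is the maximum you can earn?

Consider every possible first cut. best[k] is the best of p[i]+best[k−i] over all sellable i≤k.
best[1] = 0
best[2] = 0
best[3] = 15
best[4] = 15
best[5] = 23
best[6] = 30  (first piece 3, then best[3]=15)
best[7] = 30
best[8] = 38  (first piece 3, then best[5]=23)
One optimal cutting: 5 + 3 → ₹38.

38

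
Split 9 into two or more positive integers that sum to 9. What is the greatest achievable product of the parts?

27

Let g[k] be the best product for length k (with at least one cut). For each first piece i, the rest contributes max(k−i, g[k−i]).
g[2] = 1·max(1,0) = 1·1 = 1
g[3] = 1·max(2,1) = 1·2 = 2
g[4] = 2·max(2,1) = 2·2 = 4
g[5] = 2·max(3,2) = 2·3 = 6
g[6] = 3·max(3,2) = 3·3 = 9
g[7] = 2·max(5,6) = 2·6 = 12
g[8] = 2·max(6,9) = 2·9 = 18
g[9] = 3·max(6,9) = 3·9 = 27
One optimal split: 3 + 3 + 3; product 3·3·3 = 27.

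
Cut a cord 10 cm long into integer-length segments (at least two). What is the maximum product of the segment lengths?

36

Define g[k] = max over 1≤i<k of i · max(k−i, g[k−i]); the inner max lets the remainder stay uncut if that's better.
Small cases: g[2]=1.
g[3] = max(1×2, 2×1) = 2
g[4] = max(1×3, 2×2, 3×1) = 4
g[5] = max(1×4, 2×3, 3×2, 4×1) = 6
g[6] = max(1×6, 2×4, 3×3, 4×2, 5×1) = 9
g[7] = max(1×9, 2×6, 3×4, 4×3, 5×2, 6×1) = 12
g[8] = max(1×12, 2×9, 3×6, …, 6×2, 7×1) = 18
g[9] = max(1×18, 2×12, 3×9, …, 7×2, 8×1) = 27
g[10] = max(1×27, 2×18, 3×12, …, 8×2, 9×1) = 36
One optimal split: 3 + 3 + 2 + 2; product 3×3×2×2 = 36.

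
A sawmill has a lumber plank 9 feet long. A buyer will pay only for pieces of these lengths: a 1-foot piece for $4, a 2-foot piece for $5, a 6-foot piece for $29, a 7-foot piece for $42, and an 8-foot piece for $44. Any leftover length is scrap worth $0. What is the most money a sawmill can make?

Let r[k] be the best obtainable value from length k. For each k, try every first piece i and keep the best of price[i] + r[k−i].
r[1] = 4
r[2] = 8  (first piece 1, then r[1]=4)
r[3] = 12  (first piece 1, then r[2]=8)
r[4] = 16  (first piece 1, then r[3]=12)
r[5] = 20  (first piece 1, then r[4]=16)
r[6] = 29
r[7] = 42
r[8] = 46  (first piece 1, then r[7]=42)
r[9] = 50  (first piece 1, then r[8]=46)
One optimal cutting: 7 + 1 + 1 → $50.

50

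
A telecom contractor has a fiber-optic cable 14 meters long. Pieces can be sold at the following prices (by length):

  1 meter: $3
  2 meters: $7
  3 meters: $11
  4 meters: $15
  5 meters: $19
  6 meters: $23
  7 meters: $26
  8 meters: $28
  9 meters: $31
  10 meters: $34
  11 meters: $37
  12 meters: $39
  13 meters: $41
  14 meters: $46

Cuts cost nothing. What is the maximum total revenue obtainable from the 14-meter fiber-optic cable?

53

Consider every possible first cut. v[k] is the best of p[i]+v[k−i] over all sellable i≤k.
v[1] = 3
v[2] = max(3+3, 7+0) = 7
v[3] = max(3+7, 7+3, 11+0) = 11
v[4] = max(3+11, 7+7, 11+3, 15+0) = 15
v[5] = max(3+15, 7+11, 11+7, 15+3, 19+0) = 19
v[6] = max(3+19, 7+15, 11+11, 15+7, 19+3, 23+0) = 23
v[7] = max(3+23, 7+19, 11+15, …, 23+3, 26+0) = 26
v[8] = max(3+26, 7+23, 11+19, …, 26+3, 28+0) = 30
v[9] = max(3+30, 7+26, 11+23, …, 28+3, 31+0) = 34
v[10] = max(3+34, 7+30, 11+26, …, 31+3, 34+0) = 38
v[11] = max(3+38, 7+34, 11+30, …, 34+3, 37+0) = 42
v[12] = max(3+42, 7+38, 11+34, …, 37+3, 39+0) = 46
v[13] = max(3+46, 7+42, 11+38, …, 39+3, 41+0) = 49
v[14] = max(3+49, 7+46, 11+42, …, 41+3, 46+0) = 53
One optimal cutting: 6 + 6 + 2 → $23 + $23 + $7 = $53.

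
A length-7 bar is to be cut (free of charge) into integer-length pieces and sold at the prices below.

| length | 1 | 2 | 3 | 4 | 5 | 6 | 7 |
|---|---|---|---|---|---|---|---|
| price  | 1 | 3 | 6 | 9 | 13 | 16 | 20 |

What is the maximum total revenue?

Build v[k] bottom-up: v[k] = max over allowed piece i of (p[i] + v[k−i]).
v[1] = 1
v[2] = max(1+1, 3+0) = 3
v[3] = max(1+3, 3+1, 6+0) = 6
v[4] = max(1+6, 3+3, 6+1, 9+0) = 9
v[5] = max(1+9, 3+6, 6+3, 9+1, 13+0) = 13
v[6] = max(1+13, 3+9, 6+6, 9+3, 13+1, 16+0) = 16
v[7] = max(1+16, 3+13, 6+9, …, 16+1, 20+0) = 20
Best is to sell the whole 7-meter piece uncut for 20.

20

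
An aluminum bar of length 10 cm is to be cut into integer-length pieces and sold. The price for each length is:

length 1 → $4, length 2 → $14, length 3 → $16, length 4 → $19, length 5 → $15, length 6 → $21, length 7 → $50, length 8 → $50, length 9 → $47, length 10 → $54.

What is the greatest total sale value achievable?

70

Let r[k] be the best obtainable value from length k. For each k, try every first piece i and keep the best of price[i] + r[k−i].
r[1] = 4
r[2] = 14
r[3] = 18  (first piece 1, then r[2]=14)
r[4] = 28  (first piece 2, then r[2]=14)
r[5] = 32  (first piece 1, then r[4]=28)
r[6] = 42  (first piece 2, then r[4]=28)
r[7] = 50
r[8] = 56  (first piece 2, then r[6]=42)
r[9] = 64  (first piece 2, then r[7]=50)
r[10] = 70  (first piece 2, then r[8]=56)
One optimal cutting: 2 + 2 + 2 + 2 + 2 → $14 + $14 + $14 + $14 + $14 = $70.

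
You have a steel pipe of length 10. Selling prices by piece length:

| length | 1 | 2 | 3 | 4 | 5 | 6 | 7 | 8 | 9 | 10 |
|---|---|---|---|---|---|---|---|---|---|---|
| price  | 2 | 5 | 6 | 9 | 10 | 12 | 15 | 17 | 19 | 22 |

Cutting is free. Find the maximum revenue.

Build r[k] bottom-up: r[k] = max over allowed piece i of (p[i] + r[k−i]).
r[1] = 2
r[2] = max(2+2, 5+0) = 5
r[3] = max(2+5, 5+2, 6+0) = 7
r[4] = max(2+7, 5+5, 6+2, 9+0) = 10
r[5] = max(2+10, 5+7, 6+5, 9+2, 10+0) = 12
r[6] = max(2+12, 5+10, 6+7, 9+5, 10+2, 12+0) = 15
r[7] = max(2+15, 5+12, 6+10, …, 12+2, 15+0) = 17
r[8] = max(2+17, 5+15, 6+12, …, 15+2, 17+0) = 20
r[9] = max(2+20, 5+17, 6+15, …, 17+2, 19+0) = 22
r[10] = max(2+22, 5+20, 6+17, …, 19+2, 22+0) = 25
One optimal cutting: 2 + 2 + 2 + 2 + 2 → $5 + $5 + $5 + $5 + $5 = $25.

25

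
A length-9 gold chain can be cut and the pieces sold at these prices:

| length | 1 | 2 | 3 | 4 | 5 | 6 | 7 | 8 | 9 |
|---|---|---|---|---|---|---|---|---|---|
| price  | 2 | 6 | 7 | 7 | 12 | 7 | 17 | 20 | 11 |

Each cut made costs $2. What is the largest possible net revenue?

Consider every possible first cut. net[k] is the best of p[i]+net[k−i] over all sellable i≤k, charging 2 whenever i<k.
net[1] = 2
net[2] = 6
net[3] = 7
net[4] = 10  (first piece 2, then net[2]=6)
net[5] = 12
net[6] = 14  (first piece 2, then net[4]=10)
net[7] = 17
net[8] = 20
net[9] = 21  (first piece 2, then net[7]=17)
One optimal plan: pieces 7 + 2 (1 cut) → $23 − $2 = $21.

21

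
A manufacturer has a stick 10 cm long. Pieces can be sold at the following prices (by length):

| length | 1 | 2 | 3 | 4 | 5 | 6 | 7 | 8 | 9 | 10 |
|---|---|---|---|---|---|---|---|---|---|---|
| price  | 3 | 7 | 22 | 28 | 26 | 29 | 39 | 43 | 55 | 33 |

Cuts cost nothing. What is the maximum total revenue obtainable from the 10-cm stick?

Consider every possible first cut. v[k] is the best of p[i]+v[k−i] over all sellable i≤k.
v[1] = 3
v[2] = max(3+3, 7+0) = 7
v[3] = max(3+7, 7+3, 22+0) = 22
v[4] = max(3+22, 7+7, 22+3, 28+0) = 28
v[5] = max(3+28, 7+22, 22+7, 28+3, 26+0) = 31
v[6] = max(3+31, 7+28, 22+22, 28+7, 26+3, 29+0) = 44
v[7] = max(3+44, 7+31, 22+28, …, 29+3, 39+0) = 50
v[8] = max(3+50, 7+44, 22+31, …, 39+3, 43+0) = 56
v[9] = max(3+56, 7+50, 22+44, …, 43+3, 55+0) = 66
v[10] = max(3+66, 7+56, 22+50, …, 55+3, 33+0) = 72
One optimal cutting: 4 + 3 + 3 → 28 + 22 + 22 = 72.

72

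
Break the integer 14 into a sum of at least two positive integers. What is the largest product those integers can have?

Define prod[k] = max over 1≤i<k of i · max(k−i, prod[k−i]); the inner max lets the remainder stay uncut if that's better.
prod[2] = 1·max(1,0) = 1·1 = 1
prod[3] = max(1·2, 2·1) = 2
prod[4] = max(1·3, 2·2, 3·1) = 4
prod[5] = max(1·4, 2·3, 3·2, 4·1) = 6
prod[6] = max(1·6, 2·4, 3·3, 4·2, 5·1) = 9
prod[7] = max(1·9, 2·6, 3·4, 4·3, 5·2, 6·1) = 12
prod[8] = max(1·12, 2·9, 3·6, …, 6·2, 7·1) = 18
prod[9] = max(1·18, 2·12, 3·9, …, 7·2, 8·1) = 27
prod[10] = max(1·27, 2·18, 3·12, …, 8·2, 9·1) = 36
prod[11] = max(1·36, 2·27, 3·18, …, 9·2, 10·1) = 54
prod[12] = max(1·54, 2·36, 3·27, …, 10·2, 11·1) = 81
prod[13] = max(1·81, 2·54, 3·36, …, 11·2, 12·1) = 108
prod[14] = max(1·108, 2·81, 3·54, …, 12·2, 13·1) = 162
One optimal split: 3 + 3 + 3 + 3 + 2; product 3·3·3·3·2 = 162.

162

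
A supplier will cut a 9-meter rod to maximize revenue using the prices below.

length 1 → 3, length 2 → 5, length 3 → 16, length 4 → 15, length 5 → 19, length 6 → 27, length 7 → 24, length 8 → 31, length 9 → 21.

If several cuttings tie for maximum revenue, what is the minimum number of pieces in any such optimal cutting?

3

Consider every possible first cut. r[k] is the best of p[i]+r[k−i] over all sellable i≤k.
r[1] = 3
r[2] = max(3+3, 5+0) = 6
r[3] = max(3+6, 5+3, 16+0) = 16
r[4] = max(3+16, 5+6, 16+3, 15+0) = 19
r[5] = max(3+19, 5+16, 16+6, 15+3, 19+0) = 22
r[6] = max(3+22, 5+19, 16+16, 15+6, 19+3, 27+0) = 32
r[7] = max(3+32, 5+22, 16+19, …, 27+3, 24+0) = 35
r[8] = max(3+35, 5+32, 16+22, …, 24+3, 31+0) = 38
r[9] = max(3+38, 5+35, 16+32, …, 31+3, 21+0) = 48
Maximum revenue is 48.
Now minimize piece count subject to staying optimal: for each k, pieces[k] = 1 + min over i with p[i]+r[k−i]=r[k] of pieces[k−i].
pieces[6] = 2
pieces[7] = 3
pieces[8] = 4
pieces[9] = 3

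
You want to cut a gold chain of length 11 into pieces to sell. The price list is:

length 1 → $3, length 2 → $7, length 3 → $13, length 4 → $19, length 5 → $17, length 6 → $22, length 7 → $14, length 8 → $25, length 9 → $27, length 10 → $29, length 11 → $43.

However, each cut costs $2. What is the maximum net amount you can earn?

47

Build r[k] bottom-up: r[k] = max over allowed piece i of (p[i] + r[k−i]) − 2 per cut.
r[1] = 3
r[2] = 7
r[3] = 13
r[4] = 19
r[5] = 20  (first piece 1, then r[4]=19)
r[6] = 24  (first piece 2, then r[4]=19)
r[7] = 30  (first piece 3, then r[4]=19)
r[8] = 36  (first piece 4, then r[4]=19)
r[9] = 37  (first piece 1, then r[8]=36)
r[10] = 41  (first piece 2, then r[8]=36)
r[11] = 47  (first piece 3, then r[8]=36)
One optimal plan: pieces 4 + 4 + 3 (2 cuts) → $51 − $4 = $47.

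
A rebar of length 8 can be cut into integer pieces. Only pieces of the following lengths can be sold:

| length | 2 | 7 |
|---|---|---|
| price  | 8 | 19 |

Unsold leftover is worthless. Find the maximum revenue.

Let r[k] be the best obtainable value from length k. For each k, try every first piece i and keep the best of price[i] + r[k−i].
r[1] = 0
r[2] = 8
r[3] = 8
r[4] = 16  (first piece 2, then r[2]=8)
r[5] = 16
r[6] = 24  (first piece 2, then r[4]=16)
r[7] = 24
r[8] = 32  (first piece 2, then r[6]=24)
One optimal cutting: 2 + 2 + 2 + 2 → ₹32.

32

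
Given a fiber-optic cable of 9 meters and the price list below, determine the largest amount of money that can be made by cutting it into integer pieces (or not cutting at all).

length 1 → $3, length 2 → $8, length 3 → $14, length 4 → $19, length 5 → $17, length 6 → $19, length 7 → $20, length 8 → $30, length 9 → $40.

Consider every possible first cut. R[k] is the best of p[i]+R[k−i] over all sellable i≤k.
R[1] = 3
R[2] = max(3+3, 8+0) = 8
R[3] = max(3+8, 8+3, 14+0) = 14
R[4] = max(3+14, 8+8, 14+3, 19+0) = 19
R[5] = max(3+19, 8+14, 14+8, 19+3, 17+0) = 22
R[6] = max(3+22, 8+19, 14+14, 19+8, 17+3, 19+0) = 28
R[7] = max(3+28, 8+22, 14+19, …, 19+3, 20+0) = 33
R[8] = max(3+33, 8+28, 14+22, …, 20+3, 30+0) = 38
R[9] = max(3+38, 8+33, 14+28, …, 30+3, 40+0) = 42
One optimal cutting: 3 + 3 + 3 → $14 + $14 + $14 = $42.

42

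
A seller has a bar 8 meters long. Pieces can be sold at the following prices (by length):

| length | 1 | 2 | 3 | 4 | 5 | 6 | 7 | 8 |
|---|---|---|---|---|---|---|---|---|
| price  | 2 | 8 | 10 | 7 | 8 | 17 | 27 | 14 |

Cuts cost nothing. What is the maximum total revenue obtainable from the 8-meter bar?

32

Consider every possible first cut. r[k] is the best of p[i]+r[k−i] over all sellable i≤k.
r[1] = 2
r[2] = 8
r[3] = 10  (first piece 1, then r[2]=8)
r[4] = 16  (first piece 2, then r[2]=8)
r[5] = 18  (first piece 1, then r[4]=16)
r[6] = 24  (first piece 2, then r[4]=16)
r[7] = 27
r[8] = 32  (first piece 2, then r[6]=24)
One optimal cutting: 2 + 2 + 2 + 2 → $8 + $8 + $8 + $8 = $32.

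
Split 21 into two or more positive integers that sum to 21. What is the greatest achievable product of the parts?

2187

Fill m[k] for k=2..21: at each k try every first piece i and multiply by the better of (k−i) uncut or m[k−i].
m[2] = 1*max(1,0) = 1*1 = 1
m[3] = 1*max(2,1) = 1*2 = 2
m[4] = 2*max(2,1) = 2*2 = 4
m[5] = 2*max(3,2) = 2*3 = 6
m[6] = 3*max(3,2) = 3*3 = 9
m[7] = 2*max(5,6) = 2*6 = 12
m[8] = 2*max(6,9) = 2*9 = 18
m[9] = 3*max(6,9) = 3*9 = 27
m[10] = 2*max(8,18) = 2*18 = 36
m[11] = 2*max(9,27) = 2*27 = 54
m[12] = 3*max(9,27) = 3*27 = 81
m[13] = 2*max(11,54) = 2*54 = 108
m[14] = 2*max(12,81) = 2*81 = 162
m[15] = 3*max(12,81) = 3*81 = 243
m[16] = 2*max(14,162) = 2*162 = 324
m[17] = 2*max(15,243) = 2*243 = 486
m[18] = 3*max(15,243) = 3*243 = 729
m[19] = 2*max(17,486) = 2*486 = 972
m[20] = 2*max(18,729) = 2*729 = 1458
m[21] = 3*max(18,729) = 3*729 = 2187
One optimal split: 3 + 3 + 3 + 3 + 3 + 3 + 3; product 3*3*3*3*3*3*3 = 2187.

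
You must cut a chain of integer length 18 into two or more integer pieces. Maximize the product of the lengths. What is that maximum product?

Fill P[k] for k=2..18: at each k try every first piece i and multiply by the better of (k−i) uncut or P[k−i].
P[2] = 1×max(1,0) = 1×1 = 1
P[3] = max(1×2, 2×1) = 2
P[4] = max(1×3, 2×2, 3×1) = 4
P[5] = max(1×4, 2×3, 3×2, 4×1) = 6
P[6] = max(1×6, 2×4, 3×3, 4×2, 5×1) = 9
P[7] = max(1×9, 2×6, 3×4, 4×3, 5×2, 6×1) = 12
P[8] = max(1×12, 2×9, 3×6, …, 6×2, 7×1) = 18
P[9] = max(1×18, 2×12, 3×9, …, 7×2, 8×1) = 27
P[10] = max(1×27, 2×18, 3×12, …, 8×2, 9×1) = 36
P[11] = max(1×36, 2×27, 3×18, …, 9×2, 10×1) = 54
P[12] = max(1×54, 2×36, 3×27, …, 10×2, 11×1) = 81
P[13] = max(1×81, 2×54, 3×36, …, 11×2, 12×1) = 108
P[14] = max(1×108, 2×81, 3×54, …, 12×2, 13×1) = 162
P[15] = max(1×162, 2×108, 3×81, …, 13×2, 14×1) = 243
P[16] = max(1×243, 2×162, 3×108, …, 14×2, 15×1) = 324
P[17] = max(1×324, 2×243, 3×162, …, 15×2, 16×1) = 486
P[18] = max(1×486, 2×324, 3×243, …, 16×2, 17×1) = 729
One optimal split: 3 + 3 + 3 + 3 + 3 + 3; product 3×3×3×3×3×3 = 729.

729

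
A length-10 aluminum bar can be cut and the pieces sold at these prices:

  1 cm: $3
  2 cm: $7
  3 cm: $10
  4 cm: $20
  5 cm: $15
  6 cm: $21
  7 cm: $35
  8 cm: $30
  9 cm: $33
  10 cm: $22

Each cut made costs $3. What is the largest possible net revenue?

42

Let v[k] be the best obtainable value from length k. For each k, try every first piece i and keep the best of price[i] + v[k−i] minus the 3 cut fee when i<k.
v[1] = 3
v[2] = max(3+3-3, 7+0) = 7
v[3] = max(3+7-3, 7+3-3, 10+0) = 10
v[4] = max(3+10-3, 7+7-3, 10+3-3, 20+0) = 20
v[5] = max(3+20-3, 7+10-3, 10+7-3, 20+3-3, 15+0) = 20
v[6] = max(3+20-3, 7+20-3, 10+10-3, 20+7-3, 15+3-3, 21+0) = 24
v[7] = max(3+24-3, 7+20-3, 10+20-3, …, 21+3-3, 35+0) = 35
v[8] = max(3+35-3, 7+24-3, 10+20-3, …, 35+3-3, 30+0) = 37
v[9] = max(3+37-3, 7+35-3, 10+24-3, …, 30+3-3, 33+0) = 39
v[10] = max(3+39-3, 7+37-3, 10+35-3, …, 33+3-3, 22+0) = 42
One optimal plan: pieces 7 + 3 (1 cut) → $45 − $3 = $42.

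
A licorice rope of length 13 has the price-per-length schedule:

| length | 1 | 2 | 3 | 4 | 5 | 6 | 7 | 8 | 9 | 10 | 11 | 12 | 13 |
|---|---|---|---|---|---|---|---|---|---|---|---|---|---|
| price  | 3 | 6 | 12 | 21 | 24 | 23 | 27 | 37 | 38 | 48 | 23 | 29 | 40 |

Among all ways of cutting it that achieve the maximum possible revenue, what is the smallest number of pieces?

Build r[k] bottom-up: r[k] = max over allowed piece i of (p[i] + r[k−i]).
r[1] = 3
r[2] = max(3+3, 6+0) = 6
r[3] = max(3+6, 6+3, 12+0) = 12
r[4] = max(3+12, 6+6, 12+3, 21+0) = 21
r[5] = max(3+21, 6+12, 12+6, 21+3, 24+0) = 24
r[6] = max(3+24, 6+21, 12+12, 21+6, 24+3, 23+0) = 27
r[7] = max(3+27, 6+24, 12+21, …, 23+3, 27+0) = 33
r[8] = max(3+33, 6+27, 12+24, …, 27+3, 37+0) = 42
r[9] = max(3+42, 6+33, 12+27, …, 37+3, 38+0) = 45
r[10] = max(3+45, 6+42, 12+33, …, 38+3, 48+0) = 48
r[11] = max(3+48, 6+45, 12+42, …, 48+3, 23+0) = 54
r[12] = max(3+54, 6+48, 12+45, …, 23+3, 29+0) = 63
r[13] = max(3+63, 6+54, 12+48, …, 29+3, 40+0) = 66
Maximum revenue is ¢66.
Now minimize piece count subject to staying optimal: for each k, pieces[k] = 1 + min over i with p[i]+r[k−i]=r[k] of pieces[k−i].
pieces[10] = 1
pieces[11] = 3
pieces[12] = 3
pieces[13] = 3

3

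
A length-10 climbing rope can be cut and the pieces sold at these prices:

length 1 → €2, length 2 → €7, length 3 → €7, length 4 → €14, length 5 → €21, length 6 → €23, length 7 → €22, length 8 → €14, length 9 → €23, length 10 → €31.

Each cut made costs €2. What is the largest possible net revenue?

40

Let net[k] be the best obtainable value from length k. For each k, try every first piece i and keep the best of price[i] + net[k−i] minus the 2 cut fee when i<k.
net[1] = 2
net[2] = 7
net[3] = 7  (first piece 1, then net[2]=7)
net[4] = 14
net[5] = 21
net[6] = 23
net[7] = 26  (first piece 2, then net[5]=21)
net[8] = 28  (first piece 2, then net[6]=23)
net[9] = 33  (first piece 4, then net[5]=21)
net[10] = 40  (first piece 5, then net[5]=21)
One optimal plan: pieces 5 + 5 (1 cut) → €42 − €2 = €40.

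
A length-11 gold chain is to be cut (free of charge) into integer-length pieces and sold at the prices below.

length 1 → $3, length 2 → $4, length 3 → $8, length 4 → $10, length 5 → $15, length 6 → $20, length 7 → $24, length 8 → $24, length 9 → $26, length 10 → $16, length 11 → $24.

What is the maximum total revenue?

36

Let v[k] be the best obtainable value from length k. For each k, try every first piece i and keep the best of price[i] + v[k−i].
v[1] = 3
v[2] = max(3+3, 4+0) = 6
v[3] = max(3+6, 4+3, 8+0) = 9
v[4] = max(3+9, 4+6, 8+3, 10+0) = 12
v[5] = max(3+12, 4+9, 8+6, 10+3, 15+0) = 15
v[6] = max(3+15, 4+12, 8+9, 10+6, 15+3, 20+0) = 20
v[7] = max(3+20, 4+15, 8+12, …, 20+3, 24+0) = 24
v[8] = max(3+24, 4+20, 8+15, …, 24+3, 24+0) = 27
v[9] = max(3+27, 4+24, 8+20, …, 24+3, 26+0) = 30
v[10] = max(3+30, 4+27, 8+24, …, 26+3, 16+0) = 33
v[11] = max(3+33, 4+30, 8+27, …, 16+3, 24+0) = 36
One optimal cutting: 7 + 1 + 1 + 1 + 1 → $24 + $3 + $3 + $3 + $3 = $36.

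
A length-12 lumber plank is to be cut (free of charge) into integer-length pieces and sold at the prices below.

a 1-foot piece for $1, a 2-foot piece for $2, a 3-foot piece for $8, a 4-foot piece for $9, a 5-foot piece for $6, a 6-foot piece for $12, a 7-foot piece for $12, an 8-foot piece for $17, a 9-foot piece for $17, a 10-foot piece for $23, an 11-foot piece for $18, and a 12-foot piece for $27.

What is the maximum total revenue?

Build best[k] bottom-up: best[k] = max over allowed piece i of (p[i] + best[k−i]).
best[1] = 1
best[2] = max(1+1, 2+0) = 2
best[3] = max(1+2, 2+1, 8+0) = 8
best[4] = max(1+8, 2+2, 8+1, 9+0) = 9
best[5] = max(1+9, 2+8, 8+2, 9+1, 6+0) = 10
best[6] = max(1+10, 2+9, 8+8, 9+2, 6+1, 12+0) = 16
best[7] = max(1+16, 2+10, 8+9, …, 12+1, 12+0) = 17
best[8] = max(1+17, 2+16, 8+10, …, 12+1, 17+0) = 18
best[9] = max(1+18, 2+17, 8+16, …, 17+1, 17+0) = 24
best[10] = max(1+24, 2+18, 8+17, …, 17+1, 23+0) = 25
best[11] = max(1+25, 2+24, 8+18, …, 23+1, 18+0) = 26
best[12] = max(1+26, 2+25, 8+24, …, 18+1, 27+0) = 32
One optimal cutting: 3 + 3 + 3 + 3 → $8 + $8 + $8 + $8 = $32.

32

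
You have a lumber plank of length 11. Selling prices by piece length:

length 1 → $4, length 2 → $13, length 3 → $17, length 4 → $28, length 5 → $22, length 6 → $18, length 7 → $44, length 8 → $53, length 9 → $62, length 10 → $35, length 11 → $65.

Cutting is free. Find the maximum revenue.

75

Consider every possible first cut. v[k] is the best of p[i]+v[k−i] over all sellable i≤k.
v[1] = 4
v[2] = 13
v[3] = 17  (first piece 1, then v[2]=13)
v[4] = 28
v[5] = 32  (first piece 1, then v[4]=28)
v[6] = 41  (first piece 2, then v[4]=28)
v[7] = 45  (first piece 1, then v[6]=41)
v[8] = 56  (first piece 4, then v[4]=28)
v[9] = 62
v[10] = 69  (first piece 2, then v[8]=56)
v[11] = 75  (first piece 2, then v[9]=62)
One optimal cutting: 9 + 2 → $62 + $13 = $75.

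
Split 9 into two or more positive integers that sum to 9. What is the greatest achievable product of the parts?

Fill prod[k] for k=2..9: at each k try every first piece i and multiply by the better of (k−i) uncut or prod[k−i].
Small cases: prod[2]=1, prod[3]=2, prod[4]=4.
prod[5] = max(1·4, 2·3, 3·2, 4·1) = 6
prod[6] = max(1·6, 2·4, 3·3, 4·2, 5·1) = 9
prod[7] = max(1·9, 2·6, 3·4, 4·3, 5·2, 6·1) = 12
prod[8] = max(1·12, 2·9, 3·6, …, 6·2, 7·1) = 18
prod[9] = max(1·18, 2·12, 3·9, …, 7·2, 8·1) = 27
One optimal split: 3 + 3 + 3; product 3·3·3 = 27.

27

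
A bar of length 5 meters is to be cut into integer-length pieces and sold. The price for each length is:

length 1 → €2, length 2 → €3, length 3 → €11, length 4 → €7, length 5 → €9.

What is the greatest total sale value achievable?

15

Build R[k] bottom-up: R[k] = max over allowed piece i of (p[i] + R[k−i]).
R[1] = 2
R[2] = 4  (first piece 1, then R[1]=2)
R[3] = 11
R[4] = 13  (first piece 1, then R[3]=11)
R[5] = 15  (first piece 1, then R[4]=13)
One optimal cutting: 3 + 1 + 1 → €11 + €2 + €2 = €15.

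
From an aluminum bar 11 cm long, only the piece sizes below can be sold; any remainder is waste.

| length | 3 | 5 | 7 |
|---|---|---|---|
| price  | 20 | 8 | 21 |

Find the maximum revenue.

60

Let best[k] be the best obtainable value from length k. For each k, try every first piece i and keep the best of price[i] + best[k−i].
best[1] = 0
best[2] = 0
best[3] = 20
best[4] = 20
best[5] = max(20+0, 8+0) = 20
best[6] = max(20+20, 8+0) = 40
best[7] = max(20+20, 8+0, 21+0) = 40
best[8] = max(20+20, 8+20, 21+0) = 40
best[9] = max(20+40, 8+20, 21+0) = 60
best[10] = max(20+40, 8+20, 21+20) = 60
best[11] = max(20+40, 8+40, 21+20) = 60
One optimal cutting: pieces 3 + 3 + 3 with 2 cm of scrap → $60.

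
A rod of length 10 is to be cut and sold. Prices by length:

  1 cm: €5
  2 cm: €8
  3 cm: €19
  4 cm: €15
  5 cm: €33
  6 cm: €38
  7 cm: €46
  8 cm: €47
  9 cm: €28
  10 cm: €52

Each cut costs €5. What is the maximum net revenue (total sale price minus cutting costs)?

Consider every possible first cut. net[k] is the best of p[i]+net[k−i] over all sellable i≤k, charging 5 whenever i<k.
net[1] = 5
net[2] = 8
net[3] = 19
net[4] = 19  (first piece 1, then net[3]=19)
net[5] = 33
net[6] = 38
net[7] = 46
net[8] = 47  (first piece 3, then net[5]=33)
net[9] = 52  (first piece 3, then net[6]=38)
net[10] = 61  (first piece 5, then net[5]=33)
One optimal plan: pieces 5 + 5 (1 cut) → €66 − €5 = €61.

61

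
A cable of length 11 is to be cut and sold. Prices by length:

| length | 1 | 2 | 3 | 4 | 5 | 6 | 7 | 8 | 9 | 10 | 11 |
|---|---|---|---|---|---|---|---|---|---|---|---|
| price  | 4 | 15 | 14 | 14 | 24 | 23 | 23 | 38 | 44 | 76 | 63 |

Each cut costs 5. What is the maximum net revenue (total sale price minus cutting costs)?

Let net[k] be the best obtainable value from length k. For each k, try every first piece i and keep the best of price[i] + net[k−i] minus the 5 cut fee when i<k.
net[1] = 4
net[2] = 15
net[3] = 14  (first piece 1, then net[2]=15)
net[4] = 25  (first piece 2, then net[2]=15)
net[5] = 24  (first piece 1, then net[4]=25)
net[6] = 35  (first piece 2, then net[4]=25)
net[7] = 34  (first piece 1, then net[6]=35)
net[8] = 45  (first piece 2, then net[6]=35)
net[9] = 44  (first piece 1, then net[8]=45)
net[10] = 76
net[11] = 75  (first piece 1, then net[10]=76)
One optimal plan: pieces 10 + 1 (1 cut) → 80 − 5 = 75.

75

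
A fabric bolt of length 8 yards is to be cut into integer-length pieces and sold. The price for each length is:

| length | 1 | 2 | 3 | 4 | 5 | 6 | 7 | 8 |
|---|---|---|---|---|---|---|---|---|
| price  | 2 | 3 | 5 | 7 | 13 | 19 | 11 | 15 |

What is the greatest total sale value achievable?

23

Consider every possible first cut. r[k] is the best of p[i]+r[k−i] over all sellable i≤k.
r[1] = 2
r[2] = 4  (first piece 1, then r[1]=2)
r[3] = 6  (first piece 1, then r[2]=4)
r[4] = 8  (first piece 1, then r[3]=6)
r[5] = 13
r[6] = 19
r[7] = 21  (first piece 1, then r[6]=19)
r[8] = 23  (first piece 1, then r[7]=21)
One optimal cutting: 6 + 1 + 1 → $19 + $2 + $2 = $23.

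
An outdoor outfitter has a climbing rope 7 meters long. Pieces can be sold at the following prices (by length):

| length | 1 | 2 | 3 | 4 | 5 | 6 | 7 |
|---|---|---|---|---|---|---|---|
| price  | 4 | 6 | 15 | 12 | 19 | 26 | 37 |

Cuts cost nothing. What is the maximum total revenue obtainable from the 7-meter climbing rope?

Let best[k] be the best obtainable value from length k. For each k, try every first piece i and keep the best of price[i] + best[k−i].
best[1] = 4
best[2] = 8  (first piece 1, then best[1]=4)
best[3] = 15
best[4] = 19  (first piece 1, then best[3]=15)
best[5] = 23  (first piece 1, then best[4]=19)
best[6] = 30  (first piece 3, then best[3]=15)
best[7] = 37
Best is to sell the whole 7-meter piece uncut for €37.

37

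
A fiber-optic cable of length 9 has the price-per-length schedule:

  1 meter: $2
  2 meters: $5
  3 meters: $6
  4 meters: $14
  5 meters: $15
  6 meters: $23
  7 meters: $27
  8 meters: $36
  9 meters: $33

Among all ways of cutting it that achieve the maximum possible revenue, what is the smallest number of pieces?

2

Build r[k] bottom-up: r[k] = max over allowed piece i of (p[i] + r[k−i]).
r[1] = 2
r[2] = 5
r[3] = 7  (first piece 1, then r[2]=5)
r[4] = 14
r[5] = 16  (first piece 1, then r[4]=14)
r[6] = 23
r[7] = 27
r[8] = 36
r[9] = 38  (first piece 1, then r[8]=36)
Maximum revenue is $38.
Now minimize piece count subject to staying optimal: for each k, pieces[k] = 1 + min over i with p[i]+r[k−i]=r[k] of pieces[k−i].
pieces[6] = 1
pieces[7] = 1
pieces[8] = 1
pieces[9] = 2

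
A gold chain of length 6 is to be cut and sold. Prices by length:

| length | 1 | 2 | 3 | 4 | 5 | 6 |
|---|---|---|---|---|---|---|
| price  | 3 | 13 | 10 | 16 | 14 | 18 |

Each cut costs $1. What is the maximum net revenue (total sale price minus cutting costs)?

37

Consider every possible first cut. r[k] is the best of p[i]+r[k−i] over all sellable i≤k, charging 1 whenever i<k.
r[1] = 3
r[2] = max(3+3-1, 13+0) = 13
r[3] = max(3+13-1, 13+3-1, 10+0) = 15
r[4] = max(3+15-1, 13+13-1, 10+3-1, 16+0) = 25
r[5] = max(3+25-1, 13+15-1, 10+13-1, 16+3-1, 14+0) = 27
r[6] = max(3+27-1, 13+25-1, 10+15-1, 16+13-1, 14+3-1, 18+0) = 37
One optimal plan: pieces 2 + 2 + 2 (2 cuts) → $39 − $2 = $37.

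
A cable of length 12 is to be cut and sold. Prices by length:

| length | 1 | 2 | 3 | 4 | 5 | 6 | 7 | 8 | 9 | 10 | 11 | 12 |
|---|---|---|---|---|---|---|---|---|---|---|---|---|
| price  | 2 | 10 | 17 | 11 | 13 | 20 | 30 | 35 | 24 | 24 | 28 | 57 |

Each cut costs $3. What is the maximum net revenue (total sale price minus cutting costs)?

Let r[k] be the best obtainable value from length k. For each k, try every first piece i and keep the best of price[i] + r[k−i] minus the 3 cut fee when i<k.
r[1] = 2
r[2] = max(2+2-3, 10+0) = 10
r[3] = max(2+10-3, 10+2-3, 17+0) = 17
r[4] = max(2+17-3, 10+10-3, 17+2-3, 11+0) = 17
r[5] = max(2+17-3, 10+17-3, 17+10-3, 11+2-3, 13+0) = 24
r[6] = max(2+24-3, 10+17-3, 17+17-3, 11+10-3, 13+2-3, 20+0) = 31
r[7] = max(2+31-3, 10+24-3, 17+17-3, …, 20+2-3, 30+0) = 31
r[8] = max(2+31-3, 10+31-3, 17+24-3, …, 30+2-3, 35+0) = 38
r[9] = max(2+38-3, 10+31-3, 17+31-3, …, 35+2-3, 24+0) = 45
r[10] = max(2+45-3, 10+38-3, 17+31-3, …, 24+2-3, 24+0) = 45
r[11] = max(2+45-3, 10+45-3, 17+38-3, …, 24+2-3, 28+0) = 52
r[12] = max(2+52-3, 10+45-3, 17+45-3, …, 28+2-3, 57+0) = 59
One optimal plan: pieces 3 + 3 + 3 + 3 (3 cuts) → $68 − $9 = $59.

59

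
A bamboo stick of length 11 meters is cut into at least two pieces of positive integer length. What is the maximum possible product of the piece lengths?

Define m[k] = max over 1≤i<k of i · max(k−i, m[k−i]); the inner max lets the remainder stay uncut if that's better.
m[2] = 1·max(1,0) = 1·1 = 1
m[3] = max(1·2, 2·1) = 2
m[4] = max(1·3, 2·2, 3·1) = 4
m[5] = max(1·4, 2·3, 3·2, 4·1) = 6
m[6] = max(1·6, 2·4, 3·3, 4·2, 5·1) = 9
m[7] = max(1·9, 2·6, 3·4, 4·3, 5·2, 6·1) = 12
m[8] = max(1·12, 2·9, 3·6, …, 6·2, 7·1) = 18
m[9] = max(1·18, 2·12, 3·9, …, 7·2, 8·1) = 27
m[10] = max(1·27, 2·18, 3·12, …, 8·2, 9·1) = 36
m[11] = max(1·36, 2·27, 3·18, …, 9·2, 10·1) = 54
One optimal split: 3 + 3 + 3 + 2; product 3·3·3·2 = 54.

54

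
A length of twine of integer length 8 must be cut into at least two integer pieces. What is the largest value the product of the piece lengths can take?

Define m[k] = max over 1≤i<k of i · max(k−i, m[k−i]); the inner max lets the remainder stay uncut if that's better.
m[2] = 1*max(1,0) = 1*1 = 1
m[3] = 1*max(2,1) = 1*2 = 2
m[4] = 2*max(2,1) = 2*2 = 4
m[5] = 2*max(3,2) = 2*3 = 6
m[6] = 3*max(3,2) = 3*3 = 9
m[7] = 2*max(5,6) = 2*6 = 12
m[8] = 2*max(6,9) = 2*9 = 18
One optimal split: 3 + 3 + 2; product 3*3*2 = 18.

18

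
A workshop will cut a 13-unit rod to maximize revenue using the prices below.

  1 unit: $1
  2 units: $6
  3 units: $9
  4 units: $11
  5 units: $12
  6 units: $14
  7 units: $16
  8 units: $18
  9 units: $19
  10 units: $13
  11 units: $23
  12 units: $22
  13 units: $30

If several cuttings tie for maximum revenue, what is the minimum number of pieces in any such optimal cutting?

Let r[k] be the best obtainable value from length k. For each k, try every first piece i and keep the best of price[i] + r[k−i].
r[1] = 1
r[2] = max(1+1, 6+0) = 6
r[3] = max(1+6, 6+1, 9+0) = 9
r[4] = max(1+9, 6+6, 9+1, 11+0) = 12
r[5] = max(1+12, 6+9, 9+6, 11+1, 12+0) = 15
r[6] = max(1+15, 6+12, 9+9, 11+6, 12+1, 14+0) = 18
r[7] = max(1+18, 6+15, 9+12, …, 14+1, 16+0) = 21
r[8] = max(1+21, 6+18, 9+15, …, 16+1, 18+0) = 24
r[9] = max(1+24, 6+21, 9+18, …, 18+1, 19+0) = 27
r[10] = max(1+27, 6+24, 9+21, …, 19+1, 13+0) = 30
r[11] = max(1+30, 6+27, 9+24, …, 13+1, 23+0) = 33
r[12] = max(1+33, 6+30, 9+27, …, 23+1, 22+0) = 36
r[13] = max(1+36, 6+33, 9+30, …, 22+1, 30+0) = 39
Maximum revenue is $39.
Now minimize piece count subject to staying optimal: for each k, pieces[k] = 1 + min over i with p[i]+r[k−i]=r[k] of pieces[k−i].
pieces[10] = 4
pieces[11] = 4
pieces[12] = 4
pieces[13] = 5

5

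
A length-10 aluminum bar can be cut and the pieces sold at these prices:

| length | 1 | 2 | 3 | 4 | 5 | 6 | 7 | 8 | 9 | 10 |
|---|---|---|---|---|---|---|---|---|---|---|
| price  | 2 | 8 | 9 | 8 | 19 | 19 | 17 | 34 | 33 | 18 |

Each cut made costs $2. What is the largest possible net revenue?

40

Consider every possible first cut. r[k] is the best of p[i]+r[k−i] over all sellable i≤k, charging 2 whenever i<k.
r[1] = 2
r[2] = 8
r[3] = 9
r[4] = 14  (first piece 2, then r[2]=8)
r[5] = 19
r[6] = 20  (first piece 2, then r[4]=14)
r[7] = 25  (first piece 2, then r[5]=19)
r[8] = 34
r[9] = 34  (first piece 1, then r[8]=34)
r[10] = 40  (first piece 2, then r[8]=34)
One optimal plan: pieces 8 + 2 (1 cut) → $42 − $2 = $40.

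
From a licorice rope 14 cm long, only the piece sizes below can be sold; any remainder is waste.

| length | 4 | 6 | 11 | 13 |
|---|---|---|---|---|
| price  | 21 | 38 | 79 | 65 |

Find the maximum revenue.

Let best[k] be the best obtainable value from length k. For each k, try every first piece i and keep the best of price[i] + best[k−i].
best[1] = 0
best[2] = 0
best[3] = 0
best[4] = 21
best[5] = 21
best[6] = max(21+0, 38+0) = 38
best[7] = max(21+0, 38+0) = 38
best[8] = max(21+21, 38+0) = 42
best[9] = max(21+21, 38+0) = 42
best[10] = max(21+38, 38+21) = 59
best[11] = max(21+38, 38+21, 79+0) = 79
best[12] = max(21+42, 38+38, 79+0) = 79
best[13] = max(21+42, 38+38, 79+0, 65+0) = 79
best[14] = max(21+59, 38+42, 79+0, 65+0) = 80
One optimal cutting: 6 + 4 + 4 → ¢80.

80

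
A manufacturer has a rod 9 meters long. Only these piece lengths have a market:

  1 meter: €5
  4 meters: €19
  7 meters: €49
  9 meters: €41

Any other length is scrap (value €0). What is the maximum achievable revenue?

59

Let best[k] be the best obtainable value from length k. For each k, try every first piece i and keep the best of price[i] + best[k−i].
best[1] = 5
best[2] = 10  (first piece 1, then best[1]=5)
best[3] = 15  (first piece 1, then best[2]=10)
best[4] = 20  (first piece 1, then best[3]=15)
best[5] = 25  (first piece 1, then best[4]=20)
best[6] = 30  (first piece 1, then best[5]=25)
best[7] = 49
best[8] = 54  (first piece 1, then best[7]=49)
best[9] = 59  (first piece 1, then best[8]=54)
One optimal cutting: 7 + 1 + 1 → €59.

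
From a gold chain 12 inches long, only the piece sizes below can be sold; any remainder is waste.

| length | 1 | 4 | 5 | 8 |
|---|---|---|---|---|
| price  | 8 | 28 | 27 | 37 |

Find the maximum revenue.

96

Consider every possible first cut. r[k] is the best of p[i]+r[k−i] over all sellable i≤k.
r[1] = 8
r[2] = 16  (first piece 1, then r[1]=8)
r[3] = 24  (first piece 1, then r[2]=16)
r[4] = 32  (first piece 1, then r[3]=24)
r[5] = 40  (first piece 1, then r[4]=32)
r[6] = 48  (first piece 1, then r[5]=40)
r[7] = 56  (first piece 1, then r[6]=48)
r[8] = 64  (first piece 1, then r[7]=56)
r[9] = 72  (first piece 1, then r[8]=64)
r[10] = 80  (first piece 1, then r[9]=72)
r[11] = 88  (first piece 1, then r[10]=80)
r[12] = 96  (first piece 1, then r[11]=88)
One optimal cutting: 1 + 1 + 1 + 1 + 1 + 1 + 1 + 1 + 1 + 1 + 1 + 1 → $96.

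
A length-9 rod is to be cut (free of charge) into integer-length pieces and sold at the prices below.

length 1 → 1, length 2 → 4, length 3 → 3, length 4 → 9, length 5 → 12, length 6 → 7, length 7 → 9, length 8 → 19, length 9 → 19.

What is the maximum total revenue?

Consider every possible first cut. R[k] is the best of p[i]+R[k−i] over all sellable i≤k.
R[1] = 1
R[2] = 4
R[3] = 5  (first piece 1, then R[2]=4)
R[4] = 9
R[5] = 12
R[6] = 13  (first piece 1, then R[5]=12)
R[7] = 16  (first piece 2, then R[5]=12)
R[8] = 19
R[9] = 21  (first piece 4, then R[5]=12)
One optimal cutting: 5 + 4 → 12 + 9 = 21.

21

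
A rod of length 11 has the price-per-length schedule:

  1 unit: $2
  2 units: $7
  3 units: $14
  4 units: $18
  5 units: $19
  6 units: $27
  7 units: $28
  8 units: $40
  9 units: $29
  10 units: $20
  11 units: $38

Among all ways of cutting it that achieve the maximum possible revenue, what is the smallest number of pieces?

Consider every possible first cut. r[k] is the best of p[i]+r[k−i] over all sellable i≤k.
r[1] = 2
r[2] = 7
r[3] = 14
r[4] = 18
r[5] = 21  (first piece 2, then r[3]=14)
r[6] = 28  (first piece 3, then r[3]=14)
r[7] = 32  (first piece 3, then r[4]=18)
r[8] = 40
r[9] = 42  (first piece 1, then r[8]=40)
r[10] = 47  (first piece 2, then r[8]=40)
r[11] = 54  (first piece 3, then r[8]=40)
Maximum revenue is $54.
Now minimize piece count subject to staying optimal: for each k, pieces[k] = 1 + min over i with p[i]+r[k−i]=r[k] of pieces[k−i].
pieces[8] = 1
pieces[9] = 2
pieces[10] = 2
pieces[11] = 2

2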